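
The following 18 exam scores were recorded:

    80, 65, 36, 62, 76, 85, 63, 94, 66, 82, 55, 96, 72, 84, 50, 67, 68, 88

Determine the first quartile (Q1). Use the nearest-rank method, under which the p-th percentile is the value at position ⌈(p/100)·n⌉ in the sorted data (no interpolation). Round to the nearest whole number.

63

Sorted: 36, 50, 55, 62, 63, 65, 66, 67, 68, 72, 76, 80, 82, 84, 85, 88, 94, 96.
n = 18.
Position = ⌈25/100 · 18⌉ = ⌈4.5⌉ = 5.
The value at rank 5 is 63.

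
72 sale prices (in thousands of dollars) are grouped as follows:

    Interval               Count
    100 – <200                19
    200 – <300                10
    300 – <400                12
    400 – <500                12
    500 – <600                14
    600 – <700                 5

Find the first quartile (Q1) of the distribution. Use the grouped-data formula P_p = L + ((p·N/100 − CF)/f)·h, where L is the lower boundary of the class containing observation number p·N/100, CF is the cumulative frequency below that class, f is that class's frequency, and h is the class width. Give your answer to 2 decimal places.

194.74

N = 72; target position k = 25/100 · 72 = 18.
Cumulative frequencies: 19, 29, 41, 53, 67, 72.
Observation 18 falls in the class 100 – <200.
L = 100, CF = 0, f = 19, h = 100.
P25 = 100 + ((18 − 0)/19)·100 = 100 + 94.7368 = 194.737.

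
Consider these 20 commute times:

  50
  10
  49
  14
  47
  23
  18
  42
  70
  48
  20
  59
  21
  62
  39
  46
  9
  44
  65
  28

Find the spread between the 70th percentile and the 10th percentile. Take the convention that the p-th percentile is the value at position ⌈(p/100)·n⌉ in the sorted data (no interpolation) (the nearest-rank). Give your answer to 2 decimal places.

Sorted: 9, 10, 14, 18, 20, 21, 23, 28, 39, 42, 44, 46, 47, 48, 49, 50, 59, 62, 65, 70.
n = 20.
P10: rank ⌈10/100·20⌉ = 2 → 10.
P70: rank ⌈70/100·20⌉ = 14 → 48.
Difference: 48 − 10 = 38.

38.00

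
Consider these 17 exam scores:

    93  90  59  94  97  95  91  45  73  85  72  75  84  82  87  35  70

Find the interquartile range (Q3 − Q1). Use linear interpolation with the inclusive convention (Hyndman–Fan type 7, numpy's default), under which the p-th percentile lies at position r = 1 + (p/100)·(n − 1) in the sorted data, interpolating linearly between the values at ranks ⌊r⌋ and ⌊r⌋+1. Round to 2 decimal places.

19.00

Sorted: 35, 45, 59, 70, 72, 73, 75, 82, 84, 85, 87, 90, 91, 93, 94, 95, 97.
n = 17.
P25: r = 5 (integer) → 72.
P75: r = 13 (integer) → 91.
Difference: 91 − 72 = 19.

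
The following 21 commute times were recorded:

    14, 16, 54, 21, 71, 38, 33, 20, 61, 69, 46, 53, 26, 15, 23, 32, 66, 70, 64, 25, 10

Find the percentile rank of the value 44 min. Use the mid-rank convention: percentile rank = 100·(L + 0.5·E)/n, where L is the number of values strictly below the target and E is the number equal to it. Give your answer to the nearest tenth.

Sorted: 10, 14, 15, 16, 20, 21, 23, 25, 26, 32, 33, 38, 46, 53, 54, 61, 64, 66, 69, 70, 71.
Count below 44: L = 12; count equal: E = 0; n = 21.
Percentile rank = 100·(12 + 0.5·0)/21 = 100·12/21 = 57.14.

57.1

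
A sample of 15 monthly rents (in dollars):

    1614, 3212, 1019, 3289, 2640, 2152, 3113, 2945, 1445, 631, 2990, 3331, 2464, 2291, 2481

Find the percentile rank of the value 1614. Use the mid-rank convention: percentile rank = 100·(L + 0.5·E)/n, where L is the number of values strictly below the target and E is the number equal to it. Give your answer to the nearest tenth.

Sorted: 631, 1019, 1445, 1614, 2152, 2291, 2464, 2481, 2640, 2945, 2990, 3113, 3212, 3289, 3331.
Count below 1614: L = 3; count equal: E = 1; n = 15.
Percentile rank = 100·(3 + 0.5·1)/15 = 100·3.5/15 = 23.33.

23.3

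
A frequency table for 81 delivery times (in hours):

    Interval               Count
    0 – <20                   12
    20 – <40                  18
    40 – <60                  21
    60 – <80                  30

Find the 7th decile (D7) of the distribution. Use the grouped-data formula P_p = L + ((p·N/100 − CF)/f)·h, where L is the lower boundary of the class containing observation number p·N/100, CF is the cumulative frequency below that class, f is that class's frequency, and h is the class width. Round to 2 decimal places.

N = 81; target position k = 70/100 · 81 = 56.7.
Cumulative frequencies: 12, 30, 51, 81.
Observation 56.7 falls in the class 60 – <80.
L = 60, CF = 51, f = 30, h = 20.
P70 = 60 + ((56.7 − 51)/30)·20 = 60 + 3.8 = 63.8.

63.80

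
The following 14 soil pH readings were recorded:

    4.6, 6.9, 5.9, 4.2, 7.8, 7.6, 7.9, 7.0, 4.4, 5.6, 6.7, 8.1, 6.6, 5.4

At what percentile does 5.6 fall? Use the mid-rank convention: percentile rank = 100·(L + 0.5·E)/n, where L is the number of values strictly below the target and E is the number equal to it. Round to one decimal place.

32.1

Sorted: 4.2, 4.4, 4.6, 5.4, 5.6, 5.9, 6.6, 6.7, 6.9, 7.0, 7.6, 7.8, 7.9, 8.1.
Count below 5.6: L = 4; count equal: E = 1; n = 14.
Percentile rank = 100·(4 + 0.5·1)/14 = 100·4.5/14 = 32.14.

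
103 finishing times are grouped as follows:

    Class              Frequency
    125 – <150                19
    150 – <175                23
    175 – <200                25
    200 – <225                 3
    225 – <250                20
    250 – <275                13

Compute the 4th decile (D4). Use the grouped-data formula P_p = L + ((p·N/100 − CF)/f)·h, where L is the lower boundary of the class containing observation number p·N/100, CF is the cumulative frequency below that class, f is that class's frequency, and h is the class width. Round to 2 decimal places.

N = 103; target position k = 40/100 · 103 = 41.2.
Cumulative frequencies: 19, 42, 67, 70, 90, 103.
Observation 41.2 falls in the class 150 – <175.
L = 150, CF = 19, f = 23, h = 25.
P40 = 150 + ((41.2 − 19)/23)·25 = 150 + 24.1304 = 174.13.

174.13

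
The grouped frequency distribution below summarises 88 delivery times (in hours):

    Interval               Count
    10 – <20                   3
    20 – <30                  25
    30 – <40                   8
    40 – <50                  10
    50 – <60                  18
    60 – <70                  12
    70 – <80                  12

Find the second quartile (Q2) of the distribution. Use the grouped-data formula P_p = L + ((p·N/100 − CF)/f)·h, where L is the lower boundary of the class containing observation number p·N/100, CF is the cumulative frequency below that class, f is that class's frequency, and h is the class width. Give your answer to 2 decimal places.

N = 88; target position k = 50/100 · 88 = 44.
Cumulative frequencies: 3, 28, 36, 46, 64, 76, 88.
Observation 44 falls in the class 40 – <50.
L = 40, CF = 36, f = 10, h = 10.
P50 = 40 + ((44 − 36)/10)·10 = 40 + 8 = 48.

48.00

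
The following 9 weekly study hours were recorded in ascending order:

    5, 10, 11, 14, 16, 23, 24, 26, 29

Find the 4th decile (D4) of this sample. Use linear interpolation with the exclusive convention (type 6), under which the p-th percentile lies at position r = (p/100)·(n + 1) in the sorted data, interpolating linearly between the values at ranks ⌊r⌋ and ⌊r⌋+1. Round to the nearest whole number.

14

n = 9.
r = (40/100)·(9 + 1) = 4.
r is an integer, so P40 is the value at rank 4: 14.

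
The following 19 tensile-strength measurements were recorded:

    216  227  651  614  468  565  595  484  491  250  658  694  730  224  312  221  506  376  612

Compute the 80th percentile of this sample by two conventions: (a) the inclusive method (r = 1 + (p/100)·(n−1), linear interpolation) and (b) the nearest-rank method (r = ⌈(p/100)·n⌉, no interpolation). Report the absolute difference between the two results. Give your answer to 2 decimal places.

Sorted: 216, 221, 224, 227, 250, 312, 376, 468, 484, 491, 506, 565, 595, 612, 614, 651, 658, 694, 730.
n = 19.
(a) r = 15.4; between ranks 15 (614) and 16 (651): 628.8.
(b) the nearest-rank method: rank 16 → 651.
|628.8 − 651| = 22.2.

22.20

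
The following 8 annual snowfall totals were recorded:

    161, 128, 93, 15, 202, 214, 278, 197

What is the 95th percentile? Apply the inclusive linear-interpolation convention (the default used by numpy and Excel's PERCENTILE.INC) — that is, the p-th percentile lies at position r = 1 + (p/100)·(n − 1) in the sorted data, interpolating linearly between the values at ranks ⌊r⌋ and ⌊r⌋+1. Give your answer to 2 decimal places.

Sorted: 15, 93, 128, 161, 197, 202, 214, 278.
n = 8.
r = 1 + (95/100)·(8 − 1) = 1 + 6.65 = 7.65.
Rank 7 is 214 and rank 8 is 278.
Interpolate: 214 + 0.65·(278 − 214) = 214 + 0.65·64 = 255.6.

255.60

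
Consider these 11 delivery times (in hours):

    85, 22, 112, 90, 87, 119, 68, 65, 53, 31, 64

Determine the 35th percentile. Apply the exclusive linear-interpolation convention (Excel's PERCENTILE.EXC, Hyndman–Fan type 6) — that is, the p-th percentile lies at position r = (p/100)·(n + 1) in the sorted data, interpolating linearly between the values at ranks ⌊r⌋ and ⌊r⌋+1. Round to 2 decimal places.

64.20

Sorted: 22, 31, 53, 64, 65, 68, 85, 87, 90, 112, 119.
n = 11.
r = (35/100)·(11 + 1) = 4.2.
Rank 4 is 64 and rank 5 is 65.
Interpolate: 64 + 0.2·(65 − 64) = 64 + 0.2·1 = 64.2.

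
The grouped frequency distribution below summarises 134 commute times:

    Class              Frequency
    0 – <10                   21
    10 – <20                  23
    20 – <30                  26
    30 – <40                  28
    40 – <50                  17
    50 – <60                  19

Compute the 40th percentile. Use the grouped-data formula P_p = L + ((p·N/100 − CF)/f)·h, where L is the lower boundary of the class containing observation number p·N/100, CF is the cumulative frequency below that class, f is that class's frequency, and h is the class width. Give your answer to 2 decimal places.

23.69

N = 134; target position k = 40/100 · 134 = 53.6.
Cumulative frequencies: 21, 44, 70, 98, 115, 134.
Observation 53.6 falls in the class 20 – <30.
L = 20, CF = 44, f = 26, h = 10.
P40 = 20 + ((53.6 − 44)/26)·10 = 20 + 3.69231 = 23.6923.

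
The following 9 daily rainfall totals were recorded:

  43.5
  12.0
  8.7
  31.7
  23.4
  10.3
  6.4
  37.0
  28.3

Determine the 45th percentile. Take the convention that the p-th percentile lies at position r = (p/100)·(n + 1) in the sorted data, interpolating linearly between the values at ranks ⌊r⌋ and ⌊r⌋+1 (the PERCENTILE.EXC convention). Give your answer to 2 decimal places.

17.70

Sorted: 6.4, 8.7, 10.3, 12.0, 23.4, 28.3, 31.7, 37.0, 43.5.
n = 9.
r = (45/100)·(9 + 1) = 4.5.
Rank 4 is 12.0 and rank 5 is 23.4.
Interpolate: 12.0 + 0.5·(23.4 − 12.0) = 12.0 + 0.5·11.4 = 17.7.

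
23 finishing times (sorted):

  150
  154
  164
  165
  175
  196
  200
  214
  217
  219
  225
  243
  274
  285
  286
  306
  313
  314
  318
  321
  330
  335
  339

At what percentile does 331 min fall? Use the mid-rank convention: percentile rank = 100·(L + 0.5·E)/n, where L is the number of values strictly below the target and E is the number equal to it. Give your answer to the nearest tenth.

Count below 331: L = 21; count equal: E = 0; n = 23.
Percentile rank = 100·(21 + 0.5·0)/23 = 100·21/23 = 91.3.

91.3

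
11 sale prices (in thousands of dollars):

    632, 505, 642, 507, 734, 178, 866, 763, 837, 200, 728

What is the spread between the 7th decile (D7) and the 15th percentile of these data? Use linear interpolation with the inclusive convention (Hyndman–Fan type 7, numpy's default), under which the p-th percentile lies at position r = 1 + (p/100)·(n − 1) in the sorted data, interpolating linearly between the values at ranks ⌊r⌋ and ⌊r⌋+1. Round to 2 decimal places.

Sorted: 178, 200, 505, 507, 632, 642, 728, 734, 763, 837, 866.
n = 11.
P15: r = 2.5; ranks 2–3 are 200, 505; interpolating gives 352.5.
P70: r = 8 (integer) → 734.
Difference: 734 − 352.5 = 381.5.

381.50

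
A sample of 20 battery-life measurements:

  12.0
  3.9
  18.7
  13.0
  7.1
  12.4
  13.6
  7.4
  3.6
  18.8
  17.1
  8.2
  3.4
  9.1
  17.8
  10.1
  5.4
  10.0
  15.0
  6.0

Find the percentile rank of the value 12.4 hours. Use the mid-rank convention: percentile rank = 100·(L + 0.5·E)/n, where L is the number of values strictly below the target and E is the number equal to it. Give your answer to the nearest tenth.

62.5

Sorted: 3.4, 3.6, 3.9, 5.4, 6.0, 7.1, 7.4, 8.2, 9.1, 10.0, 10.1, 12.0, 12.4, 13.0, 13.6, 15.0, 17.1, 17.8, 18.7, 18.8.
Count below 12.4: L = 12; count equal: E = 1; n = 20.
Percentile rank = 100·(12 + 0.5·1)/20 = 100·12.5/20 = 62.5.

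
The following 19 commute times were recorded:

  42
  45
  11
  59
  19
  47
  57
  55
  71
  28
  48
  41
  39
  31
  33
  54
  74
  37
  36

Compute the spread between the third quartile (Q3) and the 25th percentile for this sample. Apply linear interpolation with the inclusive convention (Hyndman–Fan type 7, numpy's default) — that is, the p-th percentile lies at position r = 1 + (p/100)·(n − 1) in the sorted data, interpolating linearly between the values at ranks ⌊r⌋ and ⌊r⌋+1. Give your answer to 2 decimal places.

20.00

Sorted: 11, 19, 28, 31, 33, 36, 37, 39, 41, 42, 45, 47, 48, 54, 55, 57, 59, 71, 74.
n = 19.
P25: r = 5.5; ranks 5–6 are 33, 36; interpolating gives 34.5.
P75: r = 14.5; ranks 14–15 are 54, 55; interpolating gives 54.5.
Difference: 54.5 − 34.5 = 20.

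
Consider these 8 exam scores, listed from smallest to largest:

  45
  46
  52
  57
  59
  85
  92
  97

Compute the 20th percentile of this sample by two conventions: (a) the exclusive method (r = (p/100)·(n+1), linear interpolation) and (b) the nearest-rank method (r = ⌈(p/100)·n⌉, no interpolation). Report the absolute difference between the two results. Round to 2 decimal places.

0.20

n = 8.
(a) r = 1.8; between ranks 1 (45) and 2 (46): 45.8.
(b) the nearest-rank method: rank 2 → 46.
|45.8 − 46| = 0.2.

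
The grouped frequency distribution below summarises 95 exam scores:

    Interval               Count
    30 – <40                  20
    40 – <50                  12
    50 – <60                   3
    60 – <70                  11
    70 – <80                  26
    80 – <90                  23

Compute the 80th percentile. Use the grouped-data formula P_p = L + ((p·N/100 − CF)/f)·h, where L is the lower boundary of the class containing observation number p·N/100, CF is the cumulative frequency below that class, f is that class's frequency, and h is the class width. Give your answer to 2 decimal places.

81.74

N = 95; target position k = 80/100 · 95 = 76.
Cumulative frequencies: 20, 32, 35, 46, 72, 95.
Observation 76 falls in the class 80 – <90.
L = 80, CF = 72, f = 23, h = 10.
P80 = 80 + ((76 − 72)/23)·10 = 80 + 1.73913 = 81.7391.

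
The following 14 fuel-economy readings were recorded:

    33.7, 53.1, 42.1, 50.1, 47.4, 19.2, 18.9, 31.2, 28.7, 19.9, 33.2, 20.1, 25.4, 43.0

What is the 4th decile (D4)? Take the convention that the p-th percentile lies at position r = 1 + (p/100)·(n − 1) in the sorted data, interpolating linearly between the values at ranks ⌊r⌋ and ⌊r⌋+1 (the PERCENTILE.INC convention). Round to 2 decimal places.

Sorted: 18.9, 19.2, 19.9, 20.1, 25.4, 28.7, 31.2, 33.2, 33.7, 42.1, 43.0, 47.4, 50.1, 53.1.
n = 14.
r = 1 + (40/100)·(14 − 1) = 1 + 5.2 = 6.2.
Rank 6 is 28.7 and rank 7 is 31.2.
Interpolate: 28.7 + 0.2·(31.2 − 28.7) = 28.7 + 0.2·2.5 = 29.2.

29.20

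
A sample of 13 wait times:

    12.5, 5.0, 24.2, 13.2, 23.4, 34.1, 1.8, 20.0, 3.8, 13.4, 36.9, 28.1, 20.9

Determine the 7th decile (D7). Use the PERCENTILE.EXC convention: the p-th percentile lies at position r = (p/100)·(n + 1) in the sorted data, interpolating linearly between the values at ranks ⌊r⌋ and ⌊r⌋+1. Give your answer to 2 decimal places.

Sorted: 1.8, 3.8, 5.0, 12.5, 13.2, 13.4, 20.0, 20.9, 23.4, 24.2, 28.1, 34.1, 36.9.
n = 13.
r = (70/100)·(13 + 1) = 9.8.
Rank 9 is 23.4 and rank 10 is 24.2.
Interpolate: 23.4 + 0.8·(24.2 − 23.4) = 23.4 + 0.8·0.8 = 24.04.

24.04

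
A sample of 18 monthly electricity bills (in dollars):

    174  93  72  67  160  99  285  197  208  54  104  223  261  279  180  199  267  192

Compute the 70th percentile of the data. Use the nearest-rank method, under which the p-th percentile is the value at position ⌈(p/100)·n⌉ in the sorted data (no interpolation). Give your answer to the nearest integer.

Sorted: 54, 67, 72, 93, 99, 104, 160, 174, 180, 192, 197, 199, 208, 223, 261, 267, 279, 285.
n = 18.
Position = ⌈70/100 · 18⌉ = ⌈12.6⌉ = 13.
The value at rank 13 is 208.

208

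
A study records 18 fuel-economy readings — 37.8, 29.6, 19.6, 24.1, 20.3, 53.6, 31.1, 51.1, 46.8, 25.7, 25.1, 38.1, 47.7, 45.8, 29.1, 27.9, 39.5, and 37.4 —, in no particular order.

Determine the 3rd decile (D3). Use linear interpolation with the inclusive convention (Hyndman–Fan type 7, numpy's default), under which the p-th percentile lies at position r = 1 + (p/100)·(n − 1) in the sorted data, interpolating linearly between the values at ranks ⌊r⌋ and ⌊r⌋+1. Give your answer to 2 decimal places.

28.02

Sorted: 19.6, 20.3, 24.1, 25.1, 25.7, 27.9, 29.1, 29.6, 31.1, 37.4, 37.8, 38.1, 39.5, 45.8, 46.8, 47.7, 51.1, 53.6.
n = 18.
r = 1 + (30/100)·(18 − 1) = 1 + 5.1 = 6.1.
Rank 6 is 27.9 and rank 7 is 29.1.
Interpolate: 27.9 + 0.1·(29.1 − 27.9) = 27.9 + 0.1·1.2 = 28.02.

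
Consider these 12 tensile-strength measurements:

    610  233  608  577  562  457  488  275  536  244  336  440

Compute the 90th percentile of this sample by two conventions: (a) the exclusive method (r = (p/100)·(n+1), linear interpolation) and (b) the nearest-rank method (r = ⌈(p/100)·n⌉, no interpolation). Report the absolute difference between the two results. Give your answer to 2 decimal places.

1.40

Sorted: 233, 244, 275, 336, 440, 457, 488, 536, 562, 577, 608, 610.
n = 12.
(a) r = 11.7; between ranks 11 (608) and 12 (610): 609.4.
(b) the nearest-rank method: rank 11 → 608.
|609.4 − 608| = 1.4.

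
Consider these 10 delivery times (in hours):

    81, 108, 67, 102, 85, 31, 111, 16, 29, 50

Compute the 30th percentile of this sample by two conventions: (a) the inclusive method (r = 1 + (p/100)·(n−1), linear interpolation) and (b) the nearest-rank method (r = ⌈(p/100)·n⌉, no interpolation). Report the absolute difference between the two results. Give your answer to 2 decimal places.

13.30

Sorted: 16, 29, 31, 50, 67, 81, 85, 102, 108, 111.
n = 10.
(a) r = 3.7; between ranks 3 (31) and 4 (50): 44.3.
(b) the nearest-rank method: rank 3 → 31.
|44.3 − 31| = 13.3.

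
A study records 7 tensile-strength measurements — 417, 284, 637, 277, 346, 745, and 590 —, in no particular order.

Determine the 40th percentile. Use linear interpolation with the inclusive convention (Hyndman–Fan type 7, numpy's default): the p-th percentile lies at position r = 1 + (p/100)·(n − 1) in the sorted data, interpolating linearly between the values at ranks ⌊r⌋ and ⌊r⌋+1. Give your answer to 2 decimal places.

Sorted: 277, 284, 346, 417, 590, 637, 745.
n = 7.
r = 1 + (40/100)·(7 − 1) = 1 + 2.4 = 3.4.
Rank 3 is 346 and rank 4 is 417.
Interpolate: 346 + 0.4·(417 − 346) = 346 + 0.4·71 = 374.4.

374.40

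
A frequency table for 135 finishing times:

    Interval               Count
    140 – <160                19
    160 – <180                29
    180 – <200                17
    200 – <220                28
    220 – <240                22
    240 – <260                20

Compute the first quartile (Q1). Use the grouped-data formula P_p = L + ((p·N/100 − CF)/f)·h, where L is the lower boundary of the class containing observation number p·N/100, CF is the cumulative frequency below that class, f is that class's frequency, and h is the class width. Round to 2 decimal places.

N = 135; target position k = 25/100 · 135 = 33.75.
Cumulative frequencies: 19, 48, 65, 93, 115, 135.
Observation 33.75 falls in the class 160 – <180.
L = 160, CF = 19, f = 29, h = 20.
P25 = 160 + ((33.75 − 19)/29)·20 = 160 + 10.1724 = 170.172.

170.17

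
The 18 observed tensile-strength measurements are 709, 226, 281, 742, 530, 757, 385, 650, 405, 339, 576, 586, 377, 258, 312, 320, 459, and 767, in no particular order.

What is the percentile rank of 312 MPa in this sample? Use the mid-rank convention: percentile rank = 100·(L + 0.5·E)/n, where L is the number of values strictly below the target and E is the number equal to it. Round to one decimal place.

19.4

Sorted: 226, 258, 281, 312, 320, 339, 377, 385, 405, 459, 530, 576, 586, 650, 709, 742, 757, 767.
Count below 312: L = 3; count equal: E = 1; n = 18.
Percentile rank = 100·(3 + 0.5·1)/18 = 100·3.5/18 = 19.44.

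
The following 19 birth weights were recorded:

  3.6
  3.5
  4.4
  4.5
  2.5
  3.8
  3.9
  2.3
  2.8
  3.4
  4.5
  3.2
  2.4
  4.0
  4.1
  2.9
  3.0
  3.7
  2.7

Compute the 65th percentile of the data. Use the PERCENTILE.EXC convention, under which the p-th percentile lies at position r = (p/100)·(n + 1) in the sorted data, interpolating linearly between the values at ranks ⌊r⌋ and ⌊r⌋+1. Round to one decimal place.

3.8

Sorted: 2.3, 2.4, 2.5, 2.7, 2.8, 2.9, 3.0, 3.2, 3.4, 3.5, 3.6, 3.7, 3.8, 3.9, 4.0, 4.1, 4.4, 4.5, 4.5.
n = 19.
r = (65/100)·(19 + 1) = 13.
r is an integer, so P65 is the value at rank 13: 3.8.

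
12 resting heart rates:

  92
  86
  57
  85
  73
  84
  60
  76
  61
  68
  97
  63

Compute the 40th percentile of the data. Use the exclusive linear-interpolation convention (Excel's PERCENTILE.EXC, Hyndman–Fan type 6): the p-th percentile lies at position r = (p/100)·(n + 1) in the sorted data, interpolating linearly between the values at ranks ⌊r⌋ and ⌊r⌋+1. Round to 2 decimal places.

Sorted: 57, 60, 61, 63, 68, 73, 76, 84, 85, 86, 92, 97.
n = 12.
r = (40/100)·(12 + 1) = 5.2.
Rank 5 is 68 and rank 6 is 73.
Interpolate: 68 + 0.2·(73 − 68) = 68 + 0.2·5 = 69.

69.00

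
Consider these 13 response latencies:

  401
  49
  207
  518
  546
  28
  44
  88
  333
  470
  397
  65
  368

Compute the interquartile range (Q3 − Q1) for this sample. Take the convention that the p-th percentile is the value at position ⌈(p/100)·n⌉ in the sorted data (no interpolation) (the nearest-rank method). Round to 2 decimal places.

336.00

Sorted: 28, 44, 49, 65, 88, 207, 333, 368, 397, 401, 470, 518, 546.
n = 13.
P25: rank ⌈25/100·13⌉ = 4 → 65.
P75: rank ⌈75/100·13⌉ = 10 → 401.
Difference: 401 − 65 = 336.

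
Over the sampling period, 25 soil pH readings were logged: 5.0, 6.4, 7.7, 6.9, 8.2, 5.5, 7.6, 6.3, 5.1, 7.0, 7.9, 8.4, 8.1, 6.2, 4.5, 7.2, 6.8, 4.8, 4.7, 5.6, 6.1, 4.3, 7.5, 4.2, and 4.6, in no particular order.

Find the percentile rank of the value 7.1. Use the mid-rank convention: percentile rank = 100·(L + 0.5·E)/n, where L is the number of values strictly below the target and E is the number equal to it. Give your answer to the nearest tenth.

Sorted: 4.2, 4.3, 4.5, 4.6, 4.7, 4.8, 5.0, 5.1, 5.5, 5.6, 6.1, 6.2, 6.3, 6.4, 6.8, 6.9, 7.0, 7.2, 7.5, 7.6, 7.7, 7.9, 8.1, 8.2, 8.4.
Count below 7.1: L = 17; count equal: E = 0; n = 25.
Percentile rank = 100·(17 + 0.5·0)/25 = 100·17/25 = 68.

68.0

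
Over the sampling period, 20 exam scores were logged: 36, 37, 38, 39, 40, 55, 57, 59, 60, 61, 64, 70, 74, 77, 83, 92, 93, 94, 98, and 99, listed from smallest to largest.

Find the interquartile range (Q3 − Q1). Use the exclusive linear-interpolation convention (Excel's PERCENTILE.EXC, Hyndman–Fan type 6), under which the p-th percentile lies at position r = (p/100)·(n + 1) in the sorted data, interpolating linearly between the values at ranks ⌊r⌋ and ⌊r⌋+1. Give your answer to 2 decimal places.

46.00

n = 20.
P25: r = 5.25; ranks 5–6 are 40, 55; interpolating gives 43.75.
P75: r = 15.75; ranks 15–16 are 83, 92; interpolating gives 89.75.
Difference: 89.75 − 43.75 = 46.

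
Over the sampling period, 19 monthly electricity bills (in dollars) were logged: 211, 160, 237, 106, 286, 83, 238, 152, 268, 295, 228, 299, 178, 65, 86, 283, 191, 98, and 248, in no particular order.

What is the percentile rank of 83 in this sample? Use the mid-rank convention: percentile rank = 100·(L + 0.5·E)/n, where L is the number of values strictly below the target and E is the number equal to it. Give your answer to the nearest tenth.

Sorted: 65, 83, 86, 98, 106, 152, 160, 178, 191, 211, 228, 237, 238, 248, 268, 283, 286, 295, 299.
Count below 83: L = 1; count equal: E = 1; n = 19.
Percentile rank = 100·(1 + 0.5·1)/19 = 100·1.5/19 = 7.895.

7.9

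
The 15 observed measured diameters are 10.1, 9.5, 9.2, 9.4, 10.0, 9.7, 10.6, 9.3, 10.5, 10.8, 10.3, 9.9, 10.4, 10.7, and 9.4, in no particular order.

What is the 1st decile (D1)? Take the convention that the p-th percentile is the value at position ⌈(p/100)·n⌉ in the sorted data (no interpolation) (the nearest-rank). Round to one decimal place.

Sorted: 9.2, 9.3, 9.4, 9.4, 9.5, 9.7, 9.9, 10.0, 10.1, 10.3, 10.4, 10.5, 10.6, 10.7, 10.8.
n = 15.
Position = ⌈10/100 · 15⌉ = ⌈1.5⌉ = 2.
The value at rank 2 is 9.3.

9.3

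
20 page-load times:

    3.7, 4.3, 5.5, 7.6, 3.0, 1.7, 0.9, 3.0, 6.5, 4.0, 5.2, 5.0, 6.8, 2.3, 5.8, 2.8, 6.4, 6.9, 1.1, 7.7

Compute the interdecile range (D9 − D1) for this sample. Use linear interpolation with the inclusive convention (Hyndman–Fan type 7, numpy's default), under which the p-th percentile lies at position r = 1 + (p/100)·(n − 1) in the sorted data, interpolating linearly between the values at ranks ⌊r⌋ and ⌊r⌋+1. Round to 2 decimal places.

Sorted: 0.9, 1.1, 1.7, 2.3, 2.8, 3.0, 3.0, 3.7, 4.0, 4.3, 5.0, 5.2, 5.5, 5.8, 6.4, 6.5, 6.8, 6.9, 7.6, 7.7.
n = 20.
P10: r = 2.9; ranks 2–3 are 1.1, 1.7; interpolating gives 1.64.
P90: r = 18.1; ranks 18–19 are 6.9, 7.6; interpolating gives 6.97.
Difference: 6.97 − 1.64 = 5.33.

5.33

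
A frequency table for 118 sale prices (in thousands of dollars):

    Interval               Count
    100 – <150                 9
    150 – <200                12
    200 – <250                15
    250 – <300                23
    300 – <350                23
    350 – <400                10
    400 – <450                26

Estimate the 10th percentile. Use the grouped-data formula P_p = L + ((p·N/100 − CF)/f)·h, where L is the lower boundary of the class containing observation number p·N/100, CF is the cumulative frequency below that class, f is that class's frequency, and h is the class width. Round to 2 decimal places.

N = 118; target position k = 10/100 · 118 = 11.8.
Cumulative frequencies: 9, 21, 36, 59, 82, 92, 118.
Observation 11.8 falls in the class 150 – <200.
L = 150, CF = 9, f = 12, h = 50.
P10 = 150 + ((11.8 − 9)/12)·50 = 150 + 11.6667 = 161.667.

161.67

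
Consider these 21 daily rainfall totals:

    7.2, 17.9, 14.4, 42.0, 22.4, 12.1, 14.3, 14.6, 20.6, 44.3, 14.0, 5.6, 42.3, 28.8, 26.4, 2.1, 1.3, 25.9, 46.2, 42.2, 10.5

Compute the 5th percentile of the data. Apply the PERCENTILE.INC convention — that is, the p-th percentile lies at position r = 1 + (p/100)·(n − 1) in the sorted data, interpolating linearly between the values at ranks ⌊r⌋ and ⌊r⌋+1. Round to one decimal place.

2.1

Sorted: 1.3, 2.1, 5.6, 7.2, 10.5, 12.1, 14.0, 14.3, 14.4, 14.6, 17.9, 20.6, 22.4, 25.9, 26.4, 28.8, 42.0, 42.2, 42.3, 44.3, 46.2.
n = 21.
r = 1 + (5/100)·(21 − 1) = 1 + 1 = 2.
r is an integer, so P5 is the value at rank 2: 2.1.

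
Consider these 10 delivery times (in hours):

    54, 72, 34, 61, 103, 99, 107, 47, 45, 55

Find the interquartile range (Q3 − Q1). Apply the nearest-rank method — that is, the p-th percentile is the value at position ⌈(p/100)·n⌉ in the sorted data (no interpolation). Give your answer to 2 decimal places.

Sorted: 34, 45, 47, 54, 55, 61, 72, 99, 103, 107.
n = 10.
P25: rank ⌈25/100·10⌉ = 3 → 47.
P75: rank ⌈75/100·10⌉ = 8 → 99.
Difference: 99 − 47 = 52.

52.00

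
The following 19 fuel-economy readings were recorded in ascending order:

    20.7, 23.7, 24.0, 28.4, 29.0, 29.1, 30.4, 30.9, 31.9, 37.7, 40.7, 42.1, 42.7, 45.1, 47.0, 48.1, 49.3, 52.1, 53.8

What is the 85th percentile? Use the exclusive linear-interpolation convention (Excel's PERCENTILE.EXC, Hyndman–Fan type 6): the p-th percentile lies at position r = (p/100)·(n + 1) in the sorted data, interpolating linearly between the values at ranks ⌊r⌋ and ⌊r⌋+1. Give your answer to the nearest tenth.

n = 19.
r = (85/100)·(19 + 1) = 17.
r is an integer, so P85 is the value at rank 17: 49.3.

49.3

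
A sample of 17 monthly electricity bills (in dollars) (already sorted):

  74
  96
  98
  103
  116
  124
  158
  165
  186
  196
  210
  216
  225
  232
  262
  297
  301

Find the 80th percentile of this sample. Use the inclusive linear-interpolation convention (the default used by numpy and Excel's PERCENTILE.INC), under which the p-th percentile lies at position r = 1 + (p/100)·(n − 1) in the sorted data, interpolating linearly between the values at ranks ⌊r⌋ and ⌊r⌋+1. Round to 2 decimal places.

n = 17.
r = 1 + (80/100)·(17 − 1) = 1 + 12.8 = 13.8.
Rank 13 is 225 and rank 14 is 232.
Interpolate: 225 + 0.8·(232 − 225) = 225 + 0.8·7 = 230.6.

230.60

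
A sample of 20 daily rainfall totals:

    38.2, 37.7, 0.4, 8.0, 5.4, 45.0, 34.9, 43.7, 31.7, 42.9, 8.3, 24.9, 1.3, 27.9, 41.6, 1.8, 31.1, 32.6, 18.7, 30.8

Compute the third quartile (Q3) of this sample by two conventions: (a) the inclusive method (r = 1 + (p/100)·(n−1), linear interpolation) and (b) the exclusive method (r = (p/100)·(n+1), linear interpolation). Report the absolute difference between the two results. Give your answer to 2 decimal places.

Sorted: 0.4, 1.3, 1.8, 5.4, 8.0, 8.3, 18.7, 24.9, 27.9, 30.8, 31.1, 31.7, 32.6, 34.9, 37.7, 38.2, 41.6, 42.9, 43.7, 45.0.
n = 20.
(a) r = 15.25; between ranks 15 (37.7) and 16 (38.2): 37.825.
(b) r = 15.75; between ranks 15 (37.7) and 16 (38.2): 38.075.
|37.825 − 38.075| = 0.25.

0.25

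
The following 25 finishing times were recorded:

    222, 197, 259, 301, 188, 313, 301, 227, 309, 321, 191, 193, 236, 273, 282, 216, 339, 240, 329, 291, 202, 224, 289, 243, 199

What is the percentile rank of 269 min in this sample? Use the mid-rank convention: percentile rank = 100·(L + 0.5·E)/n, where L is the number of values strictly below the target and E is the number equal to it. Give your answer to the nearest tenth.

56.0

Sorted: 188, 191, 193, 197, 199, 202, 216, 222, 224, 227, 236, 240, 243, 259, 273, 282, 289, 291, 301, 301, 309, 313, 321, 329, 339.
Count below 269: L = 14; count equal: E = 0; n = 25.
Percentile rank = 100·(14 + 0.5·0)/25 = 100·14/25 = 56.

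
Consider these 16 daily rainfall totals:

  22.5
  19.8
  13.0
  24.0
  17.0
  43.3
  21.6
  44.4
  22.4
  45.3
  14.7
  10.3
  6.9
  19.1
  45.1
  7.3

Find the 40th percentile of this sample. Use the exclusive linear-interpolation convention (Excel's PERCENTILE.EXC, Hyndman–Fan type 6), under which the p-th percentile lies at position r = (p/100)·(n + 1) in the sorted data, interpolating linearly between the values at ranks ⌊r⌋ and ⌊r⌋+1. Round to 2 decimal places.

18.68

Sorted: 6.9, 7.3, 10.3, 13.0, 14.7, 17.0, 19.1, 19.8, 21.6, 22.4, 22.5, 24.0, 43.3, 44.4, 45.1, 45.3.
n = 16.
r = (40/100)·(16 + 1) = 6.8.
Rank 6 is 17.0 and rank 7 is 19.1.
Interpolate: 17.0 + 0.8·(19.1 − 17.0) = 17.0 + 0.8·2.1 = 18.68.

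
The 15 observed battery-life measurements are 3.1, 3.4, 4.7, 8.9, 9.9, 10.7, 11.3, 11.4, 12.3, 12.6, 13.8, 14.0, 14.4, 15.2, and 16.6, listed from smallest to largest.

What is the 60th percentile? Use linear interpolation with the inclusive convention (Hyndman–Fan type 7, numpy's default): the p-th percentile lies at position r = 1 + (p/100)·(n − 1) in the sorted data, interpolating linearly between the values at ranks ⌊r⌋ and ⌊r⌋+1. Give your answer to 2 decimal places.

n = 15.
r = 1 + (60/100)·(15 − 1) = 1 + 8.4 = 9.4.
Rank 9 is 12.3 and rank 10 is 12.6.
Interpolate: 12.3 + 0.4·(12.6 − 12.3) = 12.3 + 0.4·0.3 = 12.42.

12.42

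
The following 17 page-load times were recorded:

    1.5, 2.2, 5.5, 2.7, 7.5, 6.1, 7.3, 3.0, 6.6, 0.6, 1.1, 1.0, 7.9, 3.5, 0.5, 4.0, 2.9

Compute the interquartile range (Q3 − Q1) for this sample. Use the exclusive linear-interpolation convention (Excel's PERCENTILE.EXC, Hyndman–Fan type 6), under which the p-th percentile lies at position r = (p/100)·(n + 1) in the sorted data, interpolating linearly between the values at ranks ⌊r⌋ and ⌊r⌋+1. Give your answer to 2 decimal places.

Sorted: 0.5, 0.6, 1.0, 1.1, 1.5, 2.2, 2.7, 2.9, 3.0, 3.5, 4.0, 5.5, 6.1, 6.6, 7.3, 7.5, 7.9.
n = 17.
P25: r = 4.5; ranks 4–5 are 1.1, 1.5; interpolating gives 1.3.
P75: r = 13.5; ranks 13–14 are 6.1, 6.6; interpolating gives 6.35.
Difference: 6.35 − 1.3 = 5.05.

5.05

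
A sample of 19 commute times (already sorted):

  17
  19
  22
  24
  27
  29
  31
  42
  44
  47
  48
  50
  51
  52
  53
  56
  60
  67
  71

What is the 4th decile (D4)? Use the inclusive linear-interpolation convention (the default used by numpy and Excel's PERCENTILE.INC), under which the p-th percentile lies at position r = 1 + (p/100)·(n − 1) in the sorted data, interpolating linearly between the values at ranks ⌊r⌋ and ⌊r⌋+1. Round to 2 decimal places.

42.40

n = 19.
r = 1 + (40/100)·(19 − 1) = 1 + 7.2 = 8.2.
Rank 8 is 42 and rank 9 is 44.
Interpolate: 42 + 0.2·(44 − 42) = 42 + 0.2·2 = 42.4.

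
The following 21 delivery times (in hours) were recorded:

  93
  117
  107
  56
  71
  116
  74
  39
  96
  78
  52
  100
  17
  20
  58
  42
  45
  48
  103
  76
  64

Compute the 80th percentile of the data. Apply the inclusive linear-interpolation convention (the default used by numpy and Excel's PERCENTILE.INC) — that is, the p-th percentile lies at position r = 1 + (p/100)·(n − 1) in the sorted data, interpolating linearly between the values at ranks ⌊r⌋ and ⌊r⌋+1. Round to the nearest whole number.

Sorted: 17, 20, 39, 42, 45, 48, 52, 56, 58, 64, 71, 74, 76, 78, 93, 96, 100, 103, 107, 116, 117.
n = 21.
r = 1 + (80/100)·(21 − 1) = 1 + 16 = 17.
r is an integer, so P80 is the value at rank 17: 100.

100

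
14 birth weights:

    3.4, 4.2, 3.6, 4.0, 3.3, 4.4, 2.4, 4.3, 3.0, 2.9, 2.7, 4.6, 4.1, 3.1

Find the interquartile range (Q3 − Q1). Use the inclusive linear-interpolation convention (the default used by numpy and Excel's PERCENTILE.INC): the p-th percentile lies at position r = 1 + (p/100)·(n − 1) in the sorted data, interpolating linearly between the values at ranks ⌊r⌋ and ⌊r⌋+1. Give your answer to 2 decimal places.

Sorted: 2.4, 2.7, 2.9, 3.0, 3.1, 3.3, 3.4, 3.6, 4.0, 4.1, 4.2, 4.3, 4.4, 4.6.
n = 14.
P25: r = 4.25; ranks 4–5 are 3.0, 3.1; interpolating gives 3.025.
P75: r = 10.75; ranks 10–11 are 4.1, 4.2; interpolating gives 4.175.
Difference: 4.175 − 3.025 = 1.15.

1.15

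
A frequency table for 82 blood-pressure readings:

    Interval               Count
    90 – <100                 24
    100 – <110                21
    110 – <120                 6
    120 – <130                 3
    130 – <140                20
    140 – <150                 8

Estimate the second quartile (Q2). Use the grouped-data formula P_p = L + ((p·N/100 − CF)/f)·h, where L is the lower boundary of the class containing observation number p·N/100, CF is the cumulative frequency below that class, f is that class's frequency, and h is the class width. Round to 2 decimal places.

N = 82; target position k = 50/100 · 82 = 41.
Cumulative frequencies: 24, 45, 51, 54, 74, 82.
Observation 41 falls in the class 100 – <110.
L = 100, CF = 24, f = 21, h = 10.
P50 = 100 + ((41 − 24)/21)·10 = 100 + 8.09524 = 108.095.

108.10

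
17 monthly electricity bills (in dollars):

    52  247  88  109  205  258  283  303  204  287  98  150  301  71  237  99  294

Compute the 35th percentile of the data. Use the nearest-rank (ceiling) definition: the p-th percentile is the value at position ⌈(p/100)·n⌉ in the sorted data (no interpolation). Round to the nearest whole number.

Sorted: 52, 71, 88, 98, 99, 109, 150, 204, 205, 237, 247, 258, 283, 287, 294, 301, 303.
n = 17.
Position = ⌈35/100 · 17⌉ = ⌈5.95⌉ = 6.
The value at rank 6 is 109.

109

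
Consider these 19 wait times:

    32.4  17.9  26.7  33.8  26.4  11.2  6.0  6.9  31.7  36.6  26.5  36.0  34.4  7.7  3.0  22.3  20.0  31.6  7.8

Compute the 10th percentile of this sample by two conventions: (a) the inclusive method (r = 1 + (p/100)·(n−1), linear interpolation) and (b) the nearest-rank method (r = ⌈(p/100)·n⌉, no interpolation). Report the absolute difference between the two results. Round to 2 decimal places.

0.72

Sorted: 3.0, 6.0, 6.9, 7.7, 7.8, 11.2, 17.9, 20.0, 22.3, 26.4, 26.5, 26.7, 31.6, 31.7, 32.4, 33.8, 34.4, 36.0, 36.6.
n = 19.
(a) r = 2.8; between ranks 2 (6.0) and 3 (6.9): 6.72.
(b) the nearest-rank method: rank 2 → 6.
|6.72 − 6| = 0.72.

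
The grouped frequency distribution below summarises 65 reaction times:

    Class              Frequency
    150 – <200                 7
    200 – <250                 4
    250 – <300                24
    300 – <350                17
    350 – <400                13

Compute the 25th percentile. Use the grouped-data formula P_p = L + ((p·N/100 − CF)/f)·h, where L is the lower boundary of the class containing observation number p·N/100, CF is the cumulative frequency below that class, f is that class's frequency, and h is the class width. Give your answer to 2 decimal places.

260.94

N = 65; target position k = 25/100 · 65 = 16.25.
Cumulative frequencies: 7, 11, 35, 52, 65.
Observation 16.25 falls in the class 250 – <300.
L = 250, CF = 11, f = 24, h = 50.
P25 = 250 + ((16.25 − 11)/24)·50 = 250 + 10.9375 = 260.938.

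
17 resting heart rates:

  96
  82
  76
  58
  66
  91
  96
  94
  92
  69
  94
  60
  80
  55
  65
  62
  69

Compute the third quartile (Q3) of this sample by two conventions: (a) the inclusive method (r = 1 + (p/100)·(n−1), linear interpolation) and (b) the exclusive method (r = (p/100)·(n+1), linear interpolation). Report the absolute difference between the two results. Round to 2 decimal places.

1.00

Sorted: 55, 58, 60, 62, 65, 66, 69, 69, 76, 80, 82, 91, 92, 94, 94, 96, 96.
n = 17.
(a) r = 13 → value at rank 13 = 92.
(b) r = 13.5; between ranks 13 (92) and 14 (94): 93.
|92 − 93| = 1.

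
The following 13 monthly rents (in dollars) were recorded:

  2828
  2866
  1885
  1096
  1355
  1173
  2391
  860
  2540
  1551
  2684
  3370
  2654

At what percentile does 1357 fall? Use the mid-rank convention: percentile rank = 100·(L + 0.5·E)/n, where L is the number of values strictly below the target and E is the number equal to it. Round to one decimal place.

Sorted: 860, 1096, 1173, 1355, 1551, 1885, 2391, 2540, 2654, 2684, 2828, 2866, 3370.
Count below 1357: L = 4; count equal: E = 0; n = 13.
Percentile rank = 100·(4 + 0.5·0)/13 = 100·4/13 = 30.77.

30.8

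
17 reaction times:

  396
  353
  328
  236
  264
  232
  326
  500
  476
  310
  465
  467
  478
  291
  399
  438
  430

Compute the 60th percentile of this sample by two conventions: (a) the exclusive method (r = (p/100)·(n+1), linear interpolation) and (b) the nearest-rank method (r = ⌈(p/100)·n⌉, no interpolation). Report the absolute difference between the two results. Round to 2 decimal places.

Sorted: 232, 236, 264, 291, 310, 326, 328, 353, 396, 399, 430, 438, 465, 467, 476, 478, 500.
n = 17.
(a) r = 10.8; between ranks 10 (399) and 11 (430): 423.8.
(b) the nearest-rank method: rank 11 → 430.
|423.8 − 430| = 6.2.

6.20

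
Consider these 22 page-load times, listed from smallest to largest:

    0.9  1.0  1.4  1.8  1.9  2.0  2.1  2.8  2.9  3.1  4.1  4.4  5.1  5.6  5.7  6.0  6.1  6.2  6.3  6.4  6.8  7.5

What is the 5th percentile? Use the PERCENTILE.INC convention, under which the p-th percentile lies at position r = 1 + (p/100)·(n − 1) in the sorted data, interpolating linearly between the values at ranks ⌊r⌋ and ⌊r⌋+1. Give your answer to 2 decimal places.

1.02

n = 22.
r = 1 + (5/100)·(22 − 1) = 1 + 1.05 = 2.05.
Rank 2 is 1.0 and rank 3 is 1.4.
Interpolate: 1.0 + 0.05·(1.4 − 1.0) = 1.0 + 0.05·0.4 = 1.02.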